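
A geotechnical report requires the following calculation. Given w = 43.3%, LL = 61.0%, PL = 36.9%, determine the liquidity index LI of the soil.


Result: 0.266

Derivation:
First compute the plasticity index:
PI = LL - PL = 61.0 - 36.9 = 24.1
Then compute the liquidity index:
LI = (w - PL) / PI
LI = (43.3 - 36.9) / 24.1
LI = 0.266


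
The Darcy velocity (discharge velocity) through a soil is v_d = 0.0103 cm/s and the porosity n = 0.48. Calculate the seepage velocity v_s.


Using v_s = v_d / n
v_s = 0.0103 / 0.48
v_s = 0.02146 cm/s


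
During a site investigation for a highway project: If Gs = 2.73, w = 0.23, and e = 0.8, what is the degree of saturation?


Using S = Gs * w / e
S = 2.73 * 0.23 / 0.8
S = 0.7849


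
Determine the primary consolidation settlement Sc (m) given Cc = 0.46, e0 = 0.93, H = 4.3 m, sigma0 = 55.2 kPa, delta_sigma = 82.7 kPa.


Result: 0.4075 m

Derivation:
Using Sc = Cc * H / (1 + e0) * log10((sigma0 + delta_sigma) / sigma0)
Stress ratio = (55.2 + 82.7) / 55.2 = 2.49819
log10(2.49819) = 0.397625
Cc * H / (1 + e0) = 0.46 * 4.3 / (1 + 0.93) = 1.02487
Sc = 1.02487 * 0.397625
Sc = 0.4075 m


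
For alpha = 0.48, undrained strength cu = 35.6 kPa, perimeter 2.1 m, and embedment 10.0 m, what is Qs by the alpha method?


Using Qs = alpha * cu * perimeter * L
Qs = 0.48 * 35.6 * 2.1 * 10.0
Qs = 358.85 kN


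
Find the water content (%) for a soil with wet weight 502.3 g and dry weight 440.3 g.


Result: 14.08 %

Derivation:
Using w = (m_wet - m_dry) / m_dry * 100
m_wet - m_dry = 502.3 - 440.3 = 62.0 g
w = 62.0 / 440.3 * 100
w = 14.08 %


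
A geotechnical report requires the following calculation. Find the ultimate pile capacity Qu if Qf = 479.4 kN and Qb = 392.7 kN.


Using Qu = Qf + Qb
Qu = 479.4 + 392.7
Qu = 872.1 kN


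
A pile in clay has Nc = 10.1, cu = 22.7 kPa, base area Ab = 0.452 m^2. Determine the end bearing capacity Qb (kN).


Result: 103.63 kN

Derivation:
Using Qb = Nc * cu * Ab
Qb = 10.1 * 22.7 * 0.452
Qb = 103.63 kN


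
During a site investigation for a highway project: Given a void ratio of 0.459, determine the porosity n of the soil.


Using the relation n = e / (1 + e)
n = 0.459 / (1 + 0.459)
n = 0.459 / 1.459
n = 0.3146


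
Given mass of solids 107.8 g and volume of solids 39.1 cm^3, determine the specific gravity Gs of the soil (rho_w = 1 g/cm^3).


Using Gs = m_s / (V_s * rho_w)
Since rho_w = 1 g/cm^3:
Gs = 107.8 / 39.1
Gs = 2.757


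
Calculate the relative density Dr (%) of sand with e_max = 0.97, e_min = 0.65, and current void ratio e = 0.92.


Using Dr = (e_max - e) / (e_max - e_min) * 100
e_max - e = 0.97 - 0.92 = 0.05
e_max - e_min = 0.97 - 0.65 = 0.32
Dr = 0.05 / 0.32 * 100
Dr = 15.62 %


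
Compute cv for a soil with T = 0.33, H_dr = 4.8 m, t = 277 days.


Using cv = T * H_dr^2 / t
H_dr^2 = 4.8^2 = 23.04
cv = 0.33 * 23.04 / 277
cv = 0.02745 m^2/day


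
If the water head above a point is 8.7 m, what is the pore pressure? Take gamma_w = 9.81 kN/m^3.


Result: 85.35 kPa

Derivation:
Using u = gamma_w * h_w
u = 9.81 * 8.7
u = 85.35 kPa


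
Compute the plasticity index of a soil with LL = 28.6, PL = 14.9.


Result: 13.7

Derivation:
Using PI = LL - PL
PI = 28.6 - 14.9
PI = 13.7


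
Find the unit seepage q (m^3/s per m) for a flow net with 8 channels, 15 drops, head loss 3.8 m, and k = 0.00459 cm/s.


Convert k to m/s for unit consistency with H:
k = 0.00459 cm/s = 0.00459 / 100 m/s = 4.59e-05 m/s
Using q = k * H * Nf / Nd
Nf / Nd = 8 / 15 = 0.5333
q = 4.59e-05 * 3.8 * 0.5333
q = 9.302e-05 m^3/s per m


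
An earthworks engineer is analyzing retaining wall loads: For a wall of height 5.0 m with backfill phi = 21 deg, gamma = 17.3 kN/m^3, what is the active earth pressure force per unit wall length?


Compute active earth pressure coefficient:
Ka = tan^2(45 - phi/2) = tan^2(34.5) = 0.472355
Compute active force:
Pa = 0.5 * Ka * gamma * H^2
Pa = 0.5 * 0.472355 * 17.3 * 5.0^2
Pa = 102.15 kN/m


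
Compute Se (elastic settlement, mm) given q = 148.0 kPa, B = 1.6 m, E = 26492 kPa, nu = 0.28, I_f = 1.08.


Result: 8.897 mm

Derivation:
Using Se = q * B * (1 - nu^2) * I_f / E
1 - nu^2 = 1 - 0.28^2 = 0.9216
Se = 148.0 * 1.6 * 0.9216 * 1.08 / 26492
Se = 0.008897 m
Convert to mm: Se = 0.008897 * 1000 = 8.897 mm


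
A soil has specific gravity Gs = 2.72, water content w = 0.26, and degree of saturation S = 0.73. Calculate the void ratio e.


Result: 0.9688

Derivation:
Using the relation e = Gs * w / S
e = 2.72 * 0.26 / 0.73
e = 0.9688


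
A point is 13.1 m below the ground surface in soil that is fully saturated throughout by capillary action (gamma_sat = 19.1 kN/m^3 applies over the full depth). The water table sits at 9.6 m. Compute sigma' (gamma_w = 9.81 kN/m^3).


Total stress = gamma_sat * depth
sigma = 19.1 * 13.1 = 250.21 kPa
Pore water pressure u = gamma_w * (depth - d_wt)
u = 9.81 * (13.1 - 9.6) = 34.335 kPa
Effective stress = sigma - u
sigma' = 250.21 - 34.335 = 215.88 kPa


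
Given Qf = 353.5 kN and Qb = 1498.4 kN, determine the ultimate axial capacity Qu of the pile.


Using Qu = Qf + Qb
Qu = 353.5 + 1498.4
Qu = 1851.9 kN


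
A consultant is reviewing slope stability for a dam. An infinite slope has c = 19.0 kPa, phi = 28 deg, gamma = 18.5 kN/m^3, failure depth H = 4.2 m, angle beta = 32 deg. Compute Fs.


Using Fs = c / (gamma*H*sin(beta)*cos(beta)) + tan(phi)/tan(beta)
Cohesion contribution = 19.0 / (18.5*4.2*sin(32)*cos(32))
Cohesion contribution = 0.54413
Friction contribution = tan(28)/tan(32) = 0.850913
Fs = 0.54413 + 0.850913
Fs = 1.395


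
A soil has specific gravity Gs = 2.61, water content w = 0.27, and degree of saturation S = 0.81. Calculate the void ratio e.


Using the relation e = Gs * w / S
e = 2.61 * 0.27 / 0.81
e = 0.87


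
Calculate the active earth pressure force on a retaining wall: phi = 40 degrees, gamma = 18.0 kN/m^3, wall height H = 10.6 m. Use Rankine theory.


Compute active earth pressure coefficient:
Ka = tan^2(45 - phi/2) = tan^2(25.0) = 0.217443
Compute active force:
Pa = 0.5 * Ka * gamma * H^2
Pa = 0.5 * 0.217443 * 18.0 * 10.6^2
Pa = 219.89 kN/m


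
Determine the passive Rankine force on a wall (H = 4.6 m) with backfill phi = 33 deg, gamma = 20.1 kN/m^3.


Compute passive earth pressure coefficient:
Kp = tan^2(45 + phi/2) = tan^2(61.5) = 3.39212
Compute passive force:
Pp = 0.5 * Kp * gamma * H^2
Pp = 0.5 * 3.39212 * 20.1 * 4.6^2
Pp = 721.36 kN/m


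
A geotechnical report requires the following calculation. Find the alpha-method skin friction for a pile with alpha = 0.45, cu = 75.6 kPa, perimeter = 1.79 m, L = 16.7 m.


Using Qs = alpha * cu * perimeter * L
Qs = 0.45 * 75.6 * 1.79 * 16.7
Qs = 1016.96 kN


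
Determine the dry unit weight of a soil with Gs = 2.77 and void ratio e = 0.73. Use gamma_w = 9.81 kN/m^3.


Result: 15.707 kN/m^3

Derivation:
Using gamma_d = Gs * gamma_w / (1 + e)
gamma_d = 2.77 * 9.81 / (1 + 0.73)
gamma_d = 2.77 * 9.81 / 1.73
gamma_d = 15.707 kN/m^3


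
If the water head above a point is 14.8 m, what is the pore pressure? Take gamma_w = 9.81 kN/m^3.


Result: 145.19 kPa

Derivation:
Using u = gamma_w * h_w
u = 9.81 * 14.8
u = 145.19 kPa


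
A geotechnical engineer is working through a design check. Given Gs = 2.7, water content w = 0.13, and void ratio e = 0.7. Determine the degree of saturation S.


Using S = Gs * w / e
S = 2.7 * 0.13 / 0.7
S = 0.5014


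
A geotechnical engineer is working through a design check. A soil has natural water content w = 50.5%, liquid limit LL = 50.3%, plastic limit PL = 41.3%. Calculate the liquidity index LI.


First compute the plasticity index:
PI = LL - PL = 50.3 - 41.3 = 9.0
Then compute the liquidity index:
LI = (w - PL) / PI
LI = (50.5 - 41.3) / 9.0
LI = 1.022


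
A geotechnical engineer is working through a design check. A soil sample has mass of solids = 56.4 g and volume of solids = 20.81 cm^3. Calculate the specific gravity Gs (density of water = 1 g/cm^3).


Using Gs = m_s / (V_s * rho_w)
Since rho_w = 1 g/cm^3:
Gs = 56.4 / 20.81
Gs = 2.71


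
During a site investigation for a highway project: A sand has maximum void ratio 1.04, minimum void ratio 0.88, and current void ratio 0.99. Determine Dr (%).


Using Dr = (e_max - e) / (e_max - e_min) * 100
e_max - e = 1.04 - 0.99 = 0.05
e_max - e_min = 1.04 - 0.88 = 0.16
Dr = 0.05 / 0.16 * 100
Dr = 31.25 %


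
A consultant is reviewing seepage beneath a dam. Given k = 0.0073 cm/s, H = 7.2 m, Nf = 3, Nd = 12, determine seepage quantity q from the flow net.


Convert k to m/s for unit consistency with H:
k = 0.0073 cm/s = 0.0073 / 100 m/s = 7.3e-05 m/s
Using q = k * H * Nf / Nd
Nf / Nd = 3 / 12 = 0.25
q = 7.3e-05 * 7.2 * 0.25
q = 0.0001314 m^3/s per m


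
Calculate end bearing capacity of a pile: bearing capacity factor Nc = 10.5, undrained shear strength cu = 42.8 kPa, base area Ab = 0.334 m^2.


Using Qb = Nc * cu * Ab
Qb = 10.5 * 42.8 * 0.334
Qb = 150.1 kN


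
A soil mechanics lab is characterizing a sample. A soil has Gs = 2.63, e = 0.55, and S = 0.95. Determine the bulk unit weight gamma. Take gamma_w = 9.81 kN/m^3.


Using gamma = gamma_w * (Gs + S*e) / (1 + e)
Numerator: Gs + S*e = 2.63 + 0.95*0.55 = 3.1525
Denominator: 1 + e = 1 + 0.55 = 1.55
gamma = 9.81 * 3.1525 / 1.55
gamma = 19.952 kN/m^3


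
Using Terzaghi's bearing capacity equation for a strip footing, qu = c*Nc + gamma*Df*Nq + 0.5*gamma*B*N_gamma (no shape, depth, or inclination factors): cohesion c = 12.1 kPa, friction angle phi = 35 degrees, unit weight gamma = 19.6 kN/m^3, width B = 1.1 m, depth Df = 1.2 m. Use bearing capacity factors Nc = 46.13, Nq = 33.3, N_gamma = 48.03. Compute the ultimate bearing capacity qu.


Result: 1859.15 kPa

Derivation:
Compute qu = c*Nc + gamma*Df*Nq + 0.5*gamma*B*N_gamma
Term 1: 12.1 * 46.13 = 558.173
Term 2: 19.6 * 1.2 * 33.3 = 783.216
Term 3: 0.5 * 19.6 * 1.1 * 48.03 = 517.7634
qu = 558.173 + 783.216 + 517.7634
qu = 1859.15 kPa


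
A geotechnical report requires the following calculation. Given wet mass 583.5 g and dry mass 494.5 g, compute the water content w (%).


Using w = (m_wet - m_dry) / m_dry * 100
m_wet - m_dry = 583.5 - 494.5 = 89.0 g
w = 89.0 / 494.5 * 100
w = 18.0 %


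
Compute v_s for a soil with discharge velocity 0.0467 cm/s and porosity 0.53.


Result: 0.08811 cm/s

Derivation:
Using v_s = v_d / n
v_s = 0.0467 / 0.53
v_s = 0.08811 cm/s


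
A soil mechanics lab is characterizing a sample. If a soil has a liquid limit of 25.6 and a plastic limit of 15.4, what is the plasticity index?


Using PI = LL - PL
PI = 25.6 - 15.4
PI = 10.2


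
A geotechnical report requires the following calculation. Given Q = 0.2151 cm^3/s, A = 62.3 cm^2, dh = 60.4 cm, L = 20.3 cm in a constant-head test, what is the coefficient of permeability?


Compute hydraulic gradient:
i = dh / L = 60.4 / 20.3 = 2.97537
Then apply Darcy's law:
k = Q / (A * i)
k = 0.2151 / (62.3 * 2.97537)
k = 0.2151 / 185.366
k = 0.00116 cm/s


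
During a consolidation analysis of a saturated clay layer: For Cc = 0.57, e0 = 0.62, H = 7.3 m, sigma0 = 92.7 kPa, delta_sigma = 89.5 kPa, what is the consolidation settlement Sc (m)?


Using Sc = Cc * H / (1 + e0) * log10((sigma0 + delta_sigma) / sigma0)
Stress ratio = (92.7 + 89.5) / 92.7 = 1.96548
log10(1.96548) = 0.293469
Cc * H / (1 + e0) = 0.57 * 7.3 / (1 + 0.62) = 2.56852
Sc = 2.56852 * 0.293469
Sc = 0.7538 m


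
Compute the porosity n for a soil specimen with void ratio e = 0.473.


Result: 0.3211

Derivation:
Using the relation n = e / (1 + e)
n = 0.473 / (1 + 0.473)
n = 0.473 / 1.473
n = 0.3211


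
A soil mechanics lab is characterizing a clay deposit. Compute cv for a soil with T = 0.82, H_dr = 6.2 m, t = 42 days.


Using cv = T * H_dr^2 / t
H_dr^2 = 6.2^2 = 38.44
cv = 0.82 * 38.44 / 42
cv = 0.7505 m^2/day


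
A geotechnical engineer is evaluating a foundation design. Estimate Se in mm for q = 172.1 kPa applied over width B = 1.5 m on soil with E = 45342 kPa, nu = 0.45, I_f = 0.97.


Using Se = q * B * (1 - nu^2) * I_f / E
1 - nu^2 = 1 - 0.45^2 = 0.7975
Se = 172.1 * 1.5 * 0.7975 * 0.97 / 45342
Se = 0.004404 m
Convert to mm: Se = 0.004404 * 1000 = 4.404 mm


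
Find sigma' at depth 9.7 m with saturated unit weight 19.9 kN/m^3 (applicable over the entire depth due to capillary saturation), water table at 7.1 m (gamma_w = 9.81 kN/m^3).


Total stress = gamma_sat * depth
sigma = 19.9 * 9.7 = 193.03 kPa
Pore water pressure u = gamma_w * (depth - d_wt)
u = 9.81 * (9.7 - 7.1) = 25.506 kPa
Effective stress = sigma - u
sigma' = 193.03 - 25.506 = 167.52 kPa


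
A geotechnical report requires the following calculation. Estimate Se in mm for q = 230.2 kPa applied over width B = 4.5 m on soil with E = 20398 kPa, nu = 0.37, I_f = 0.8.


Using Se = q * B * (1 - nu^2) * I_f / E
1 - nu^2 = 1 - 0.37^2 = 0.8631
Se = 230.2 * 4.5 * 0.8631 * 0.8 / 20398
Se = 0.035066 m
Convert to mm: Se = 0.035066 * 1000 = 35.066 mm


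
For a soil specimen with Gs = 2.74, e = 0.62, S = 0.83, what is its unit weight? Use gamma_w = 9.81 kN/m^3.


Result: 19.708 kN/m^3

Derivation:
Using gamma = gamma_w * (Gs + S*e) / (1 + e)
Numerator: Gs + S*e = 2.74 + 0.83*0.62 = 3.2546
Denominator: 1 + e = 1 + 0.62 = 1.62
gamma = 9.81 * 3.2546 / 1.62
gamma = 19.708 kN/m^3


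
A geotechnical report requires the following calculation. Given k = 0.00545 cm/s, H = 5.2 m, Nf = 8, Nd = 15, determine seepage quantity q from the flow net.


Result: 0.0001511 m^3/s per m

Derivation:
Convert k to m/s for unit consistency with H:
k = 0.00545 cm/s = 0.00545 / 100 m/s = 5.45e-05 m/s
Using q = k * H * Nf / Nd
Nf / Nd = 8 / 15 = 0.5333
q = 5.45e-05 * 5.2 * 0.5333
q = 0.0001511 m^3/s per m


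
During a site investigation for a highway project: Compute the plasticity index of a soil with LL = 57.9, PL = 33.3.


Using PI = LL - PL
PI = 57.9 - 33.3
PI = 24.6


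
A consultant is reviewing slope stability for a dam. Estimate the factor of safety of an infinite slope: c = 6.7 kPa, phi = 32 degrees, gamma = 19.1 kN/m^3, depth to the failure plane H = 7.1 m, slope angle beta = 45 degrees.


Using Fs = c / (gamma*H*sin(beta)*cos(beta)) + tan(phi)/tan(beta)
Cohesion contribution = 6.7 / (19.1*7.1*sin(45)*cos(45))
Cohesion contribution = 0.0988128
Friction contribution = tan(32)/tan(45) = 0.624869
Fs = 0.0988128 + 0.624869
Fs = 0.724


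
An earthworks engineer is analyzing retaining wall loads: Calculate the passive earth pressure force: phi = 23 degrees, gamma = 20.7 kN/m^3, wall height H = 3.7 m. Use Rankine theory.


Result: 323.43 kN/m

Derivation:
Compute passive earth pressure coefficient:
Kp = tan^2(45 + phi/2) = tan^2(56.5) = 2.282623
Compute passive force:
Pp = 0.5 * Kp * gamma * H^2
Pp = 0.5 * 2.282623 * 20.7 * 3.7^2
Pp = 323.43 kN/m


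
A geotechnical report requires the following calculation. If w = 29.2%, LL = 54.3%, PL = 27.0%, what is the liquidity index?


First compute the plasticity index:
PI = LL - PL = 54.3 - 27.0 = 27.3
Then compute the liquidity index:
LI = (w - PL) / PI
LI = (29.2 - 27.0) / 27.3
LI = 0.081


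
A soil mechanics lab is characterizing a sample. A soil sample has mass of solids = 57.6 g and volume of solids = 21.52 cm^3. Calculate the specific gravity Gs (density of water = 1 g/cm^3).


Using Gs = m_s / (V_s * rho_w)
Since rho_w = 1 g/cm^3:
Gs = 57.6 / 21.52
Gs = 2.677


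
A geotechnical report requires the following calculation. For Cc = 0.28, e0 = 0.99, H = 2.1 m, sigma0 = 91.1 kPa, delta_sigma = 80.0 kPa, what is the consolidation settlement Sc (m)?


Using Sc = Cc * H / (1 + e0) * log10((sigma0 + delta_sigma) / sigma0)
Stress ratio = (91.1 + 80.0) / 91.1 = 1.87816
log10(1.87816) = 0.273732
Cc * H / (1 + e0) = 0.28 * 2.1 / (1 + 0.99) = 0.295477
Sc = 0.295477 * 0.273732
Sc = 0.0809 m


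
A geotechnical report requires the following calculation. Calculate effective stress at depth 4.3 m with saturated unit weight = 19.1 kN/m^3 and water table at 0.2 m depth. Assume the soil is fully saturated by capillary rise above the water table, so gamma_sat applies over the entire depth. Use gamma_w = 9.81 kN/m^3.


Total stress = gamma_sat * depth
sigma = 19.1 * 4.3 = 82.13 kPa
Pore water pressure u = gamma_w * (depth - d_wt)
u = 9.81 * (4.3 - 0.2) = 40.221 kPa
Effective stress = sigma - u
sigma' = 82.13 - 40.221 = 41.91 kPa


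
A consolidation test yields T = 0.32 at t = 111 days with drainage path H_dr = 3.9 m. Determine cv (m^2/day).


Using cv = T * H_dr^2 / t
H_dr^2 = 3.9^2 = 15.21
cv = 0.32 * 15.21 / 111
cv = 0.04385 m^2/day


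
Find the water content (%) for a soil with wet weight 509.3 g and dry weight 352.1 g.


Result: 44.65 %

Derivation:
Using w = (m_wet - m_dry) / m_dry * 100
m_wet - m_dry = 509.3 - 352.1 = 157.2 g
w = 157.2 / 352.1 * 100
w = 44.65 %


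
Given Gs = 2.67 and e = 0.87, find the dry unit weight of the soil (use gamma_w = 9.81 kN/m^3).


Result: 14.007 kN/m^3

Derivation:
Using gamma_d = Gs * gamma_w / (1 + e)
gamma_d = 2.67 * 9.81 / (1 + 0.87)
gamma_d = 2.67 * 9.81 / 1.87
gamma_d = 14.007 kN/m^3


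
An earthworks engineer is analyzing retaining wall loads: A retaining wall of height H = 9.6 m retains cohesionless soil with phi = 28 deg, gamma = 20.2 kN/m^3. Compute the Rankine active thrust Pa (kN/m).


Compute active earth pressure coefficient:
Ka = tan^2(45 - phi/2) = tan^2(31.0) = 0.361033
Compute active force:
Pa = 0.5 * Ka * gamma * H^2
Pa = 0.5 * 0.361033 * 20.2 * 9.6^2
Pa = 336.06 kN/m


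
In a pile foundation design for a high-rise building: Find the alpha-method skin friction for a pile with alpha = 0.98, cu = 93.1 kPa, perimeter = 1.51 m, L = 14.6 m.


Result: 2011.43 kN

Derivation:
Using Qs = alpha * cu * perimeter * L
Qs = 0.98 * 93.1 * 1.51 * 14.6
Qs = 2011.43 kN


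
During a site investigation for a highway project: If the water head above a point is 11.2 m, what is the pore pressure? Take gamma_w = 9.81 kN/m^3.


Using u = gamma_w * h_w
u = 9.81 * 11.2
u = 109.87 kPa


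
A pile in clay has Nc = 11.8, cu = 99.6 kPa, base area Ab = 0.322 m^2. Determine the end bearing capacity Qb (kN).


Using Qb = Nc * cu * Ab
Qb = 11.8 * 99.6 * 0.322
Qb = 378.44 kN


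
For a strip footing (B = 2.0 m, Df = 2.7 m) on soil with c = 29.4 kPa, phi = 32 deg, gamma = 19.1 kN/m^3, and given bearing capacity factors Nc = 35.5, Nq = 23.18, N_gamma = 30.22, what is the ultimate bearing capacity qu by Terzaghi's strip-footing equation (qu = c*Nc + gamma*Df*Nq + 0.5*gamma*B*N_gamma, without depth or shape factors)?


Result: 2816.29 kPa

Derivation:
Compute qu = c*Nc + gamma*Df*Nq + 0.5*gamma*B*N_gamma
Term 1: 29.4 * 35.5 = 1043.7
Term 2: 19.1 * 2.7 * 23.18 = 1195.3926
Term 3: 0.5 * 19.1 * 2.0 * 30.22 = 577.202
qu = 1043.7 + 1195.3926 + 577.202
qu = 2816.29 kPa


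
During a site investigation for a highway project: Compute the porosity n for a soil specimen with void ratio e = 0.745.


Result: 0.4269

Derivation:
Using the relation n = e / (1 + e)
n = 0.745 / (1 + 0.745)
n = 0.745 / 1.745
n = 0.4269


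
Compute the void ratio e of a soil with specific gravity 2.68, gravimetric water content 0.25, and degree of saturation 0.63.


Using the relation e = Gs * w / S
e = 2.68 * 0.25 / 0.63
e = 1.0635


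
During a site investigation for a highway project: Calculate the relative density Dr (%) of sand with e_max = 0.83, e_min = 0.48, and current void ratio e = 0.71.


Using Dr = (e_max - e) / (e_max - e_min) * 100
e_max - e = 0.83 - 0.71 = 0.12
e_max - e_min = 0.83 - 0.48 = 0.35
Dr = 0.12 / 0.35 * 100
Dr = 34.29 %


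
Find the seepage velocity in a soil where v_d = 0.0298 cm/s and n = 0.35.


Using v_s = v_d / n
v_s = 0.0298 / 0.35
v_s = 0.08514 cm/s


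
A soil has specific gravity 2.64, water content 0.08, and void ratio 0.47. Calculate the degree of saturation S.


Using S = Gs * w / e
S = 2.64 * 0.08 / 0.47
S = 0.4494


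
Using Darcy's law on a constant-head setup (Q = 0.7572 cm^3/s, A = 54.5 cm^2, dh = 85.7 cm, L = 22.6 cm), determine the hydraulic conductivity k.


Compute hydraulic gradient:
i = dh / L = 85.7 / 22.6 = 3.79204
Then apply Darcy's law:
k = Q / (A * i)
k = 0.7572 / (54.5 * 3.79204)
k = 0.7572 / 206.666
k = 0.003664 cm/s


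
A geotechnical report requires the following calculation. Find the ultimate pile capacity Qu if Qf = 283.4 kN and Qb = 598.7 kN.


Using Qu = Qf + Qb
Qu = 283.4 + 598.7
Qu = 882.1 kN


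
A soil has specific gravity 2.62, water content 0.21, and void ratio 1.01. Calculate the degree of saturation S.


Result: 0.5448

Derivation:
Using S = Gs * w / e
S = 2.62 * 0.21 / 1.01
S = 0.5448


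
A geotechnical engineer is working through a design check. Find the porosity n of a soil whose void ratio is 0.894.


Result: 0.472

Derivation:
Using the relation n = e / (1 + e)
n = 0.894 / (1 + 0.894)
n = 0.894 / 1.894
n = 0.472


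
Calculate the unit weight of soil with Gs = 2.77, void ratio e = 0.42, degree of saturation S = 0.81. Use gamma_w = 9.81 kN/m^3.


Result: 21.487 kN/m^3

Derivation:
Using gamma = gamma_w * (Gs + S*e) / (1 + e)
Numerator: Gs + S*e = 2.77 + 0.81*0.42 = 3.1102
Denominator: 1 + e = 1 + 0.42 = 1.42
gamma = 9.81 * 3.1102 / 1.42
gamma = 21.487 kN/m^3


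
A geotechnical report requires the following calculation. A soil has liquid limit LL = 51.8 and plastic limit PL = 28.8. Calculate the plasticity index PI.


Using PI = LL - PL
PI = 51.8 - 28.8
PI = 23.0


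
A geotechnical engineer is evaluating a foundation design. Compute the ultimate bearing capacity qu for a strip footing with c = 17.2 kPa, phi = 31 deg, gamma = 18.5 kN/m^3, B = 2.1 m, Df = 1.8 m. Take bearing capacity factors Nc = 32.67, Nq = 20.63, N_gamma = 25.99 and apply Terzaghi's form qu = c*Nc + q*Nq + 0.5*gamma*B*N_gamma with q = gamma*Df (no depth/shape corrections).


Result: 1753.76 kPa

Derivation:
Compute qu = c*Nc + gamma*Df*Nq + 0.5*gamma*B*N_gamma
Term 1: 17.2 * 32.67 = 561.924
Term 2: 18.5 * 1.8 * 20.63 = 686.979
Term 3: 0.5 * 18.5 * 2.1 * 25.99 = 504.85575
qu = 561.924 + 686.979 + 504.85575
qu = 1753.76 kPa


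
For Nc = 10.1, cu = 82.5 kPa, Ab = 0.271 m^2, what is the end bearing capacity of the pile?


Using Qb = Nc * cu * Ab
Qb = 10.1 * 82.5 * 0.271
Qb = 225.81 kN


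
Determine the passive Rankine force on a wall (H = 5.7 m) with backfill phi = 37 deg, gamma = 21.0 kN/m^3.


Result: 1372.36 kN/m

Derivation:
Compute passive earth pressure coefficient:
Kp = tan^2(45 + phi/2) = tan^2(63.5) = 4.022791
Compute passive force:
Pp = 0.5 * Kp * gamma * H^2
Pp = 0.5 * 4.022791 * 21.0 * 5.7^2
Pp = 1372.36 kN/m


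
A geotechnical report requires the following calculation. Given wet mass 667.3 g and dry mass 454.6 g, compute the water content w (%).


Using w = (m_wet - m_dry) / m_dry * 100
m_wet - m_dry = 667.3 - 454.6 = 212.7 g
w = 212.7 / 454.6 * 100
w = 46.79 %


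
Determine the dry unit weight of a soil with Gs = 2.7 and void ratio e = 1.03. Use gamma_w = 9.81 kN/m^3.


Using gamma_d = Gs * gamma_w / (1 + e)
gamma_d = 2.7 * 9.81 / (1 + 1.03)
gamma_d = 2.7 * 9.81 / 2.03
gamma_d = 13.048 kN/m^3


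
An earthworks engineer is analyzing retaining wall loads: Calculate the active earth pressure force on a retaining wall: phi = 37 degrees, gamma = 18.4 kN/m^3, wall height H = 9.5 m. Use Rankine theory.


Result: 206.4 kN/m

Derivation:
Compute active earth pressure coefficient:
Ka = tan^2(45 - phi/2) = tan^2(26.5) = 0.248584
Compute active force:
Pa = 0.5 * Ka * gamma * H^2
Pa = 0.5 * 0.248584 * 18.4 * 9.5^2
Pa = 206.4 kN/m


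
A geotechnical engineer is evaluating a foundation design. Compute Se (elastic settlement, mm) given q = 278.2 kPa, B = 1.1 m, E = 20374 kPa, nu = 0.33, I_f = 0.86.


Using Se = q * B * (1 - nu^2) * I_f / E
1 - nu^2 = 1 - 0.33^2 = 0.8911
Se = 278.2 * 1.1 * 0.8911 * 0.86 / 20374
Se = 0.011511 m
Convert to mm: Se = 0.011511 * 1000 = 11.511 mm


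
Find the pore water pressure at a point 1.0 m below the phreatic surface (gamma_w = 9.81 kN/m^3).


Using u = gamma_w * h_w
u = 9.81 * 1.0
u = 9.81 kPa


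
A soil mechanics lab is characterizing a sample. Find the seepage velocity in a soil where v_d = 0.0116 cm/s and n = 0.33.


Using v_s = v_d / n
v_s = 0.0116 / 0.33
v_s = 0.03515 cm/s


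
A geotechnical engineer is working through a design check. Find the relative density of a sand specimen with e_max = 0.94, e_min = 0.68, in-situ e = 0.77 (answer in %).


Using Dr = (e_max - e) / (e_max - e_min) * 100
e_max - e = 0.94 - 0.77 = 0.17
e_max - e_min = 0.94 - 0.68 = 0.26
Dr = 0.17 / 0.26 * 100
Dr = 65.38 %


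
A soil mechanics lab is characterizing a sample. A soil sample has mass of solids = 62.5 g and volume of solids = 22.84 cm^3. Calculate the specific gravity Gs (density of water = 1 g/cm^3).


Using Gs = m_s / (V_s * rho_w)
Since rho_w = 1 g/cm^3:
Gs = 62.5 / 22.84
Gs = 2.736


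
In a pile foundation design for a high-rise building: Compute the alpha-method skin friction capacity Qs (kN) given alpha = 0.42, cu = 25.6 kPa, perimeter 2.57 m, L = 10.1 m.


Using Qs = alpha * cu * perimeter * L
Qs = 0.42 * 25.6 * 2.57 * 10.1
Qs = 279.09 kN


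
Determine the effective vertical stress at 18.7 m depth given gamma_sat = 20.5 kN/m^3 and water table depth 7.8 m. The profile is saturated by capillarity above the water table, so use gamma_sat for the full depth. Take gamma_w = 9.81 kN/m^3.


Total stress = gamma_sat * depth
sigma = 20.5 * 18.7 = 383.35 kPa
Pore water pressure u = gamma_w * (depth - d_wt)
u = 9.81 * (18.7 - 7.8) = 106.929 kPa
Effective stress = sigma - u
sigma' = 383.35 - 106.929 = 276.42 kPa


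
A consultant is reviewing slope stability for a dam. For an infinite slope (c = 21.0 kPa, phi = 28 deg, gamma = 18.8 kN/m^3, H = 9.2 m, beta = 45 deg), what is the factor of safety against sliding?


Result: 0.775

Derivation:
Using Fs = c / (gamma*H*sin(beta)*cos(beta)) + tan(phi)/tan(beta)
Cohesion contribution = 21.0 / (18.8*9.2*sin(45)*cos(45))
Cohesion contribution = 0.242831
Friction contribution = tan(28)/tan(45) = 0.531709
Fs = 0.242831 + 0.531709
Fs = 0.775


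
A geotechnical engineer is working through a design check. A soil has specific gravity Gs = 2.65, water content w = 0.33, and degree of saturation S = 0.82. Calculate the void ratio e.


Using the relation e = Gs * w / S
e = 2.65 * 0.33 / 0.82
e = 1.0665


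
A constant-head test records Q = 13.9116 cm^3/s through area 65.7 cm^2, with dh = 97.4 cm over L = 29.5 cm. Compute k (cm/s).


Result: 0.064132 cm/s

Derivation:
Compute hydraulic gradient:
i = dh / L = 97.4 / 29.5 = 3.30169
Then apply Darcy's law:
k = Q / (A * i)
k = 13.9116 / (65.7 * 3.30169)
k = 13.9116 / 216.921
k = 0.064132 cm/s


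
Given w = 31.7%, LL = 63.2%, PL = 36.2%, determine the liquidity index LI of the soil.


First compute the plasticity index:
PI = LL - PL = 63.2 - 36.2 = 27.0
Then compute the liquidity index:
LI = (w - PL) / PI
LI = (31.7 - 36.2) / 27.0
LI = -0.167


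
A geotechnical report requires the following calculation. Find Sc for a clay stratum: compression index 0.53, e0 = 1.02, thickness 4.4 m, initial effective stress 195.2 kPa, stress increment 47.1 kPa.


Using Sc = Cc * H / (1 + e0) * log10((sigma0 + delta_sigma) / sigma0)
Stress ratio = (195.2 + 47.1) / 195.2 = 1.24129
log10(1.24129) = 0.0938736
Cc * H / (1 + e0) = 0.53 * 4.4 / (1 + 1.02) = 1.15446
Sc = 1.15446 * 0.0938736
Sc = 0.1084 m


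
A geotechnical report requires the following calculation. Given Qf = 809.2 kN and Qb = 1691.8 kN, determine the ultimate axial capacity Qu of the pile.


Using Qu = Qf + Qb
Qu = 809.2 + 1691.8
Qu = 2501.0 kN


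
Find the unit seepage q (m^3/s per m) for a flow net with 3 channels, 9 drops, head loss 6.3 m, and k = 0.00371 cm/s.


Convert k to m/s for unit consistency with H:
k = 0.00371 cm/s = 0.00371 / 100 m/s = 3.71e-05 m/s
Using q = k * H * Nf / Nd
Nf / Nd = 3 / 9 = 0.3333
q = 3.71e-05 * 6.3 * 0.3333
q = 7.791e-05 m^3/s per m


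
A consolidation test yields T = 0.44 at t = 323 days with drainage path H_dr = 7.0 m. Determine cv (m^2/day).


Result: 0.06675 m^2/day

Derivation:
Using cv = T * H_dr^2 / t
H_dr^2 = 7.0^2 = 49.0
cv = 0.44 * 49.0 / 323
cv = 0.06675 m^2/day


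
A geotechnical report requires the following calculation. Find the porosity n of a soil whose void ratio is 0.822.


Result: 0.4512

Derivation:
Using the relation n = e / (1 + e)
n = 0.822 / (1 + 0.822)
n = 0.822 / 1.822
n = 0.4512


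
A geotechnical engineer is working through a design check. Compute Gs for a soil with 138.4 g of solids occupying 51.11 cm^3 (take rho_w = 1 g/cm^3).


Using Gs = m_s / (V_s * rho_w)
Since rho_w = 1 g/cm^3:
Gs = 138.4 / 51.11
Gs = 2.708


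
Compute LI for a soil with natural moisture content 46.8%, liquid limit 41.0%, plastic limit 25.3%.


Result: 1.369

Derivation:
First compute the plasticity index:
PI = LL - PL = 41.0 - 25.3 = 15.7
Then compute the liquidity index:
LI = (w - PL) / PI
LI = (46.8 - 25.3) / 15.7
LI = 1.369


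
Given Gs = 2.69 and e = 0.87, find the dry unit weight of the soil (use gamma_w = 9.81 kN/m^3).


Using gamma_d = Gs * gamma_w / (1 + e)
gamma_d = 2.69 * 9.81 / (1 + 0.87)
gamma_d = 2.69 * 9.81 / 1.87
gamma_d = 14.112 kN/m^3


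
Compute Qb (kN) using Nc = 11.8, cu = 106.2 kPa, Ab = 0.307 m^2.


Using Qb = Nc * cu * Ab
Qb = 11.8 * 106.2 * 0.307
Qb = 384.72 kN


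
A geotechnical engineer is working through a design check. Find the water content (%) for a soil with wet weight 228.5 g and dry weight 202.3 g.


Using w = (m_wet - m_dry) / m_dry * 100
m_wet - m_dry = 228.5 - 202.3 = 26.2 g
w = 26.2 / 202.3 * 100
w = 12.95 %


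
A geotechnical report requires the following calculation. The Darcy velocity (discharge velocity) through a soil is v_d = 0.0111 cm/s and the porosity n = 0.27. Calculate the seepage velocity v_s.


Using v_s = v_d / n
v_s = 0.0111 / 0.27
v_s = 0.04111 cm/s


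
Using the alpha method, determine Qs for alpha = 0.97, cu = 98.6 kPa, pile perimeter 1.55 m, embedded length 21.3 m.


Using Qs = alpha * cu * perimeter * L
Qs = 0.97 * 98.6 * 1.55 * 21.3
Qs = 3157.62 kN


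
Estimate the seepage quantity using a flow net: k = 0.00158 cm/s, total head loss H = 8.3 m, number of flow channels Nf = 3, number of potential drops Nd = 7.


Convert k to m/s for unit consistency with H:
k = 0.00158 cm/s = 0.00158 / 100 m/s = 1.58e-05 m/s
Using q = k * H * Nf / Nd
Nf / Nd = 3 / 7 = 0.4286
q = 1.58e-05 * 8.3 * 0.4286
q = 5.62e-05 m^3/s per m


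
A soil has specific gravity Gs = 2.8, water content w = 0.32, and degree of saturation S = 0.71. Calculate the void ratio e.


Result: 1.262

Derivation:
Using the relation e = Gs * w / S
e = 2.8 * 0.32 / 0.71
e = 1.262


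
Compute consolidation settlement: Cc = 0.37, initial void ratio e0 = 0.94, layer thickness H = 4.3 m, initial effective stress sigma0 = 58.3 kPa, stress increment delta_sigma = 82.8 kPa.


Using Sc = Cc * H / (1 + e0) * log10((sigma0 + delta_sigma) / sigma0)
Stress ratio = (58.3 + 82.8) / 58.3 = 2.42024
log10(2.42024) = 0.383858
Cc * H / (1 + e0) = 0.37 * 4.3 / (1 + 0.94) = 0.820103
Sc = 0.820103 * 0.383858
Sc = 0.3148 m


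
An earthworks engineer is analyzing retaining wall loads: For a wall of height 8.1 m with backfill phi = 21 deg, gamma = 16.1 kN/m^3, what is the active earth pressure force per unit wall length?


Compute active earth pressure coefficient:
Ka = tan^2(45 - phi/2) = tan^2(34.5) = 0.472355
Compute active force:
Pa = 0.5 * Ka * gamma * H^2
Pa = 0.5 * 0.472355 * 16.1 * 8.1^2
Pa = 249.48 kN/m


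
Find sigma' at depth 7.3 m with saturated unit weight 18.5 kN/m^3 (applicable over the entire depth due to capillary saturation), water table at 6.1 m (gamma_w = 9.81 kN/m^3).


Total stress = gamma_sat * depth
sigma = 18.5 * 7.3 = 135.05 kPa
Pore water pressure u = gamma_w * (depth - d_wt)
u = 9.81 * (7.3 - 6.1) = 11.772 kPa
Effective stress = sigma - u
sigma' = 135.05 - 11.772 = 123.28 kPa


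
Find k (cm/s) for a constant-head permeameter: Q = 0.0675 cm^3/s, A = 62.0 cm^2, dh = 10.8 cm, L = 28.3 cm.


Compute hydraulic gradient:
i = dh / L = 10.8 / 28.3 = 0.381625
Then apply Darcy's law:
k = Q / (A * i)
k = 0.0675 / (62.0 * 0.381625)
k = 0.0675 / 23.6608
k = 0.002853 cm/s


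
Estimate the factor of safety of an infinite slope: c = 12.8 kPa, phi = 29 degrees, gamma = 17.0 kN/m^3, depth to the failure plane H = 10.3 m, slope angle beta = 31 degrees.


Using Fs = c / (gamma*H*sin(beta)*cos(beta)) + tan(phi)/tan(beta)
Cohesion contribution = 12.8 / (17.0*10.3*sin(31)*cos(31))
Cohesion contribution = 0.165584
Friction contribution = tan(29)/tan(31) = 0.922525
Fs = 0.165584 + 0.922525
Fs = 1.088


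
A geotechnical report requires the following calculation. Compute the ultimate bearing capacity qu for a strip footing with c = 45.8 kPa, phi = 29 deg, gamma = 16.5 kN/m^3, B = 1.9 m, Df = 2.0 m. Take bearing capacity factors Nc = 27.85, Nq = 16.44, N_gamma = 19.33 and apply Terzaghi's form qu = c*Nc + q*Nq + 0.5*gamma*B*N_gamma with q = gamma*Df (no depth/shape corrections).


Compute qu = c*Nc + gamma*Df*Nq + 0.5*gamma*B*N_gamma
Term 1: 45.8 * 27.85 = 1275.53
Term 2: 16.5 * 2.0 * 16.44 = 542.52
Term 3: 0.5 * 16.5 * 1.9 * 19.33 = 302.99775
qu = 1275.53 + 542.52 + 302.99775
qu = 2121.05 kPa


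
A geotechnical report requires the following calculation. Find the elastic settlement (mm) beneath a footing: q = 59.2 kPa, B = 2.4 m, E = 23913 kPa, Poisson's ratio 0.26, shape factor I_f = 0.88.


Result: 4.875 mm

Derivation:
Using Se = q * B * (1 - nu^2) * I_f / E
1 - nu^2 = 1 - 0.26^2 = 0.9324
Se = 59.2 * 2.4 * 0.9324 * 0.88 / 23913
Se = 0.004875 m
Convert to mm: Se = 0.004875 * 1000 = 4.875 mm


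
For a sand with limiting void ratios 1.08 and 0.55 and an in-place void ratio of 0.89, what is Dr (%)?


Result: 35.85 %

Derivation:
Using Dr = (e_max - e) / (e_max - e_min) * 100
e_max - e = 1.08 - 0.89 = 0.19
e_max - e_min = 1.08 - 0.55 = 0.53
Dr = 0.19 / 0.53 * 100
Dr = 35.85 %


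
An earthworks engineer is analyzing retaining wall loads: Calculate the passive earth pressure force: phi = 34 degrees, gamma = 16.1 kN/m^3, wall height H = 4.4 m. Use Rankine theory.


Compute passive earth pressure coefficient:
Kp = tan^2(45 + phi/2) = tan^2(62.0) = 3.537132
Compute passive force:
Pp = 0.5 * Kp * gamma * H^2
Pp = 0.5 * 3.537132 * 16.1 * 4.4^2
Pp = 551.25 kN/m


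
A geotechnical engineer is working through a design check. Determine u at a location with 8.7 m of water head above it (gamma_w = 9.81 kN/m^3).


Result: 85.35 kPa

Derivation:
Using u = gamma_w * h_w
u = 9.81 * 8.7
u = 85.35 kPa


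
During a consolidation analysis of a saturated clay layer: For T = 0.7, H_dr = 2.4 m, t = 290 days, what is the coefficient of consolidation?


Using cv = T * H_dr^2 / t
H_dr^2 = 2.4^2 = 5.76
cv = 0.7 * 5.76 / 290
cv = 0.0139 m^2/day


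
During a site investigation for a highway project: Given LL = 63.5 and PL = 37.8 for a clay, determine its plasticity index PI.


Result: 25.7

Derivation:
Using PI = LL - PL
PI = 63.5 - 37.8
PI = 25.7


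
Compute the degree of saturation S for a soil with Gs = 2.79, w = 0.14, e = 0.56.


Using S = Gs * w / e
S = 2.79 * 0.14 / 0.56
S = 0.6975


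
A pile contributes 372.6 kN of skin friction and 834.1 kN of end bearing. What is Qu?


Using Qu = Qf + Qb
Qu = 372.6 + 834.1
Qu = 1206.7 kN


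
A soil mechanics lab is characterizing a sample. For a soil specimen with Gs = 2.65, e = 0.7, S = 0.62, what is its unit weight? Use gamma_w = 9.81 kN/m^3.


Using gamma = gamma_w * (Gs + S*e) / (1 + e)
Numerator: Gs + S*e = 2.65 + 0.62*0.7 = 3.084
Denominator: 1 + e = 1 + 0.7 = 1.7
gamma = 9.81 * 3.084 / 1.7
gamma = 17.796 kN/m^3


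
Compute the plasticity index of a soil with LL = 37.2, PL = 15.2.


Using PI = LL - PL
PI = 37.2 - 15.2
PI = 22.0


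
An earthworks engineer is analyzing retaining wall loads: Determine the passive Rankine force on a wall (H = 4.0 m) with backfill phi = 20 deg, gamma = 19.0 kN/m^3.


Result: 310.02 kN/m

Derivation:
Compute passive earth pressure coefficient:
Kp = tan^2(45 + phi/2) = tan^2(55.0) = 2.039607
Compute passive force:
Pp = 0.5 * Kp * gamma * H^2
Pp = 0.5 * 2.039607 * 19.0 * 4.0^2
Pp = 310.02 kN/m


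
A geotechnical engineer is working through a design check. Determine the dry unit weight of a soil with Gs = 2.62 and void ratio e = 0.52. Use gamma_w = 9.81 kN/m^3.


Using gamma_d = Gs * gamma_w / (1 + e)
gamma_d = 2.62 * 9.81 / (1 + 0.52)
gamma_d = 2.62 * 9.81 / 1.52
gamma_d = 16.909 kN/m^3


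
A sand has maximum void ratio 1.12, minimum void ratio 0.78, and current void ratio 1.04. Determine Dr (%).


Using Dr = (e_max - e) / (e_max - e_min) * 100
e_max - e = 1.12 - 1.04 = 0.08
e_max - e_min = 1.12 - 0.78 = 0.34
Dr = 0.08 / 0.34 * 100
Dr = 23.53 %


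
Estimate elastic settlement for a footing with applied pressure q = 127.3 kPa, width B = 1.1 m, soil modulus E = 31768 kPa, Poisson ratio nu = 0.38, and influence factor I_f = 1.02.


Using Se = q * B * (1 - nu^2) * I_f / E
1 - nu^2 = 1 - 0.38^2 = 0.8556
Se = 127.3 * 1.1 * 0.8556 * 1.02 / 31768
Se = 0.003847 m
Convert to mm: Se = 0.003847 * 1000 = 3.847 mm


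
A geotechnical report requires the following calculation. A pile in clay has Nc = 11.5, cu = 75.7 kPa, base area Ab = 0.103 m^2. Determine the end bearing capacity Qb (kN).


Using Qb = Nc * cu * Ab
Qb = 11.5 * 75.7 * 0.103
Qb = 89.67 kN


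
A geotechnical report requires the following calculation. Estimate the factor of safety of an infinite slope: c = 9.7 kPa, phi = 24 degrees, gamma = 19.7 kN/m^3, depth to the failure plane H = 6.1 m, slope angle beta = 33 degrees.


Using Fs = c / (gamma*H*sin(beta)*cos(beta)) + tan(phi)/tan(beta)
Cohesion contribution = 9.7 / (19.7*6.1*sin(33)*cos(33))
Cohesion contribution = 0.176716
Friction contribution = tan(24)/tan(33) = 0.685592
Fs = 0.176716 + 0.685592
Fs = 0.862


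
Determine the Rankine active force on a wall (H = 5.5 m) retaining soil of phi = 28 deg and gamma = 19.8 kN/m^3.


Result: 108.12 kN/m

Derivation:
Compute active earth pressure coefficient:
Ka = tan^2(45 - phi/2) = tan^2(31.0) = 0.361033
Compute active force:
Pa = 0.5 * Ka * gamma * H^2
Pa = 0.5 * 0.361033 * 19.8 * 5.5^2
Pa = 108.12 kN/m


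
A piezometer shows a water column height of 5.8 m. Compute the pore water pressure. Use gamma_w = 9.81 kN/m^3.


Result: 56.9 kPa

Derivation:
Using u = gamma_w * h_w
u = 9.81 * 5.8
u = 56.9 kPa


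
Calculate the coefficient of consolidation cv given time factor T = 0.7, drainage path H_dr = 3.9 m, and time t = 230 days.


Result: 0.04629 m^2/day

Derivation:
Using cv = T * H_dr^2 / t
H_dr^2 = 3.9^2 = 15.21
cv = 0.7 * 15.21 / 230
cv = 0.04629 m^2/day


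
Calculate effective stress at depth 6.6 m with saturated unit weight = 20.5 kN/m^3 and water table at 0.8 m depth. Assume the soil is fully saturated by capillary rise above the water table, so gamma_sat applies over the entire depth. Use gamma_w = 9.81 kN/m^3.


Total stress = gamma_sat * depth
sigma = 20.5 * 6.6 = 135.3 kPa
Pore water pressure u = gamma_w * (depth - d_wt)
u = 9.81 * (6.6 - 0.8) = 56.898 kPa
Effective stress = sigma - u
sigma' = 135.3 - 56.898 = 78.4 kPa


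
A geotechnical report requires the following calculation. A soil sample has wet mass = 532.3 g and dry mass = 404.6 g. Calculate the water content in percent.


Using w = (m_wet - m_dry) / m_dry * 100
m_wet - m_dry = 532.3 - 404.6 = 127.7 g
w = 127.7 / 404.6 * 100
w = 31.56 %


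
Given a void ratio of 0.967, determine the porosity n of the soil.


Result: 0.4916

Derivation:
Using the relation n = e / (1 + e)
n = 0.967 / (1 + 0.967)
n = 0.967 / 1.967
n = 0.4916


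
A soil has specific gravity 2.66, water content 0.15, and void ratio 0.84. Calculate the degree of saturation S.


Using S = Gs * w / e
S = 2.66 * 0.15 / 0.84
S = 0.475
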